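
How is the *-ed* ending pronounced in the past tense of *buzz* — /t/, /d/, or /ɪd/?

/d/

The stem *buzz* ends in a voiced sound other than /d/.
The -ed suffix is realized as /ɪd/ after /t, d/; as /t/ after other voiceless consonants; and as /d/ after other voiced sounds.
So -ed on *buzz* is pronounced /d/.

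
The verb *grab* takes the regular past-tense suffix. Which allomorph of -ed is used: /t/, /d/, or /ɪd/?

The stem *grab* ends in a voiced sound other than /d/.
The -ed suffix is realized as /ɪd/ after /t, d/; as /t/ after other voiceless consonants; and as /d/ after other voiced sounds.
So -ed on *grab* is pronounced /d/.

/d/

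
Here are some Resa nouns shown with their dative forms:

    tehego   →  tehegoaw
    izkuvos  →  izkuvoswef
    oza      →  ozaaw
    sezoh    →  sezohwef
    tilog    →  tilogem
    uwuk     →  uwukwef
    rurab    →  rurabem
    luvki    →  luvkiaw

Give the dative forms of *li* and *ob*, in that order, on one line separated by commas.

The alternation tracks the final sound of the stem — -wef when the stem ends in a voiceless consonant (*izkuvos*, *sezoh*, *uwuk*); -em when the stem ends in a voiced consonant (*tilog*, *rurab*); -aw when the stem ends in a vowel (*tehego*, *oza*, *luvki*).
*li* — final sound /i/ (a vowel) → -aw → *liaw*.
Since the final sound of *ob* is /b/ (a voiced consonant), it takes -em, giving *obem*.

liaw, obem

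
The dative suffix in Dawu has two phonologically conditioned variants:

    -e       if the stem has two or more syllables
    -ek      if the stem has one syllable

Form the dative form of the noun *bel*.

*bel* (one syllable) → -ek → *belek*.

belek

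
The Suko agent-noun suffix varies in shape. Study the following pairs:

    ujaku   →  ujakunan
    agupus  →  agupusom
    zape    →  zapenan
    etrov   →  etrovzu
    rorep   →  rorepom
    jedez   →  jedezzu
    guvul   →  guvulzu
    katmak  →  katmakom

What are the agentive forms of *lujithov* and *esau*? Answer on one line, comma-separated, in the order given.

lujithovzu, esaunan

The pattern is voicing of the final sound: -om when the stem ends in a voiceless consonant (*agupus*, *rorep*, *katmak*); -zu when the stem ends in a voiced consonant (*etrov*, *jedez*, *guvul*); -nan when the stem ends in a vowel (*ujaku*, *zape*).
*lujithov*: final sound = /v/, a voiced consonant → -zu → *lujithovzu*.
*esau*: final sound = /u/, a vowel → -nan → *esaunan*.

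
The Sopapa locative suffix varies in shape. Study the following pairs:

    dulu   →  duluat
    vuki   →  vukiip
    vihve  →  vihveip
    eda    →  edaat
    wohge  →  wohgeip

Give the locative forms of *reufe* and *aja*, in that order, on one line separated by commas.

reufeip, ajaat

The suffix is conditioned by the last vowel: -ip when the last vowel of the stem is a front vowel (*vuki*, *vihve*, *wohge*); -at when the last vowel of the stem is a back vowel (*dulu*, *eda*).
*reufe*: last vowel = /e/, a front vowel → -ip → *reufeip*.
Since the last vowel of *aja* is /a/ (a back vowel), it takes -at, giving *ajaat*.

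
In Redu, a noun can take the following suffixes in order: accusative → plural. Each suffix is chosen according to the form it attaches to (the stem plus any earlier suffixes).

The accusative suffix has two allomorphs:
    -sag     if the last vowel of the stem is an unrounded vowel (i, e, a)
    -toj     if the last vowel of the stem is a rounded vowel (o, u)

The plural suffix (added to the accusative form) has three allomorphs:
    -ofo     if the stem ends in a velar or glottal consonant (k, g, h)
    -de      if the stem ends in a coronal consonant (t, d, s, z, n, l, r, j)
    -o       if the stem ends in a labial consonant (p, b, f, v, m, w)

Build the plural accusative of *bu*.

butojde

Since the last vowel of *bu* is /u/ (a rounded vowel), it takes -toj, giving *butoj*.
Since the final consonant of the accusative form *butoj* is /j/ (coronal), it takes -de, giving *butojde*.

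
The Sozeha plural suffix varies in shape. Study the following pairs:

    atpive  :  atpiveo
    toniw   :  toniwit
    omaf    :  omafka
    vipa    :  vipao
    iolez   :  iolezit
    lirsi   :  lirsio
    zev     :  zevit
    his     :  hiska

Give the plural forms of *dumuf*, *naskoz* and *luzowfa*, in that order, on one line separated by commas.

The suffix is conditioned by the final sound: -ka when the stem ends in a voiceless consonant (*omaf*, *his*); -it when the stem ends in a voiced consonant (*toniw*, *iolez*, *zev*); -o when the stem ends in a vowel (*atpive*, *vipa*, *lirsi*).
*dumuf* — final sound /f/ (a voiceless consonant) → -ka → *dumufka*.
*naskoz*: final sound = /z/, a voiced consonant → -it → *naskozit*.
Since the final sound of *luzowfa* is /a/ (a vowel), it takes -o, giving *luzowfao*.

dumufka, naskozit, luzowfao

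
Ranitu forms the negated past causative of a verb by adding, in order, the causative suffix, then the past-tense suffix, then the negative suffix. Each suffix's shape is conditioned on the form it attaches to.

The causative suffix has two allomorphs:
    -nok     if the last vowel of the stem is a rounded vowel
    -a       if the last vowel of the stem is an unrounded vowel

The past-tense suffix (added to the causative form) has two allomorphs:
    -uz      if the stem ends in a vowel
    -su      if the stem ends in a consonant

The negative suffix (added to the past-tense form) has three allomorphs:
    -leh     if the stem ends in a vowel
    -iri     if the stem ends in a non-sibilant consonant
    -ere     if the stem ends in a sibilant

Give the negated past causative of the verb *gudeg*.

gudegauzere

*gudeg* — last vowel /e/ (an unrounded vowel) → -a → *gudega*.
The causative form *gudega*: final sound = /a/, a vowel → -uz → *gudegauz*.
The past-tense form *gudegauz* — final sound /z/ (a sibilant) → -ere → *gudegauzere*.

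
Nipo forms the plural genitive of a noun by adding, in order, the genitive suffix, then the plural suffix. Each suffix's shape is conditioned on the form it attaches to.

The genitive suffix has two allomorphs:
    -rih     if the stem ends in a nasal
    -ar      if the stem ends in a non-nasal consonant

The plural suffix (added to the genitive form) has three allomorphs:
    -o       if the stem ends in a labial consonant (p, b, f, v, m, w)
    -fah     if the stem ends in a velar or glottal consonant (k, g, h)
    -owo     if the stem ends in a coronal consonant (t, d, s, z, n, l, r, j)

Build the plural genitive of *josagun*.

*josagun*: final consonant = /n/, a nasal → -rih → *josagunrih*.
The genitive form *josagunrih*: final consonant = /h/, velar/glottal → -fah → *josagunrihfah*.

josagunrihfah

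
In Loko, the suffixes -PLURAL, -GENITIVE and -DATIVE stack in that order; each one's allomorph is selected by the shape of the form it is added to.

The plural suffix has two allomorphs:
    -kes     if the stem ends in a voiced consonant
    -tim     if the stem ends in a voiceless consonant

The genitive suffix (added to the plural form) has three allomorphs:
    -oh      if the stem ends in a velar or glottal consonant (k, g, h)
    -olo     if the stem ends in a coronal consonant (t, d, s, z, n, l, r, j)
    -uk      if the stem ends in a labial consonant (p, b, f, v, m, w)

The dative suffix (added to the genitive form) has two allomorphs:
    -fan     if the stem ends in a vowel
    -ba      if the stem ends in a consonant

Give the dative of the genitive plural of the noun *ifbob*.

ifbobkesolofan

Since the final consonant of *ifbob* is /b/ (voiced), it takes -kes, giving *ifbobkes*.
The plural form *ifbobkes* — final consonant /s/ (coronal) → -olo → *ifbobkesolo*.
The final sound of the genitive form *ifbobkesolo* is /o/, which is a vowel, so the dative suffix is -fan, giving *ifbobkesolofan*.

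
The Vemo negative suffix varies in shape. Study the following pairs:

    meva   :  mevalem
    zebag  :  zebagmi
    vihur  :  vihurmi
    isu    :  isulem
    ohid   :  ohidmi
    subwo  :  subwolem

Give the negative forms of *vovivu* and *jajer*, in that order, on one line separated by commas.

vovivulem, jajermi

The pattern is consonant vs. vowel: -mi when the stem ends in a consonant (*zebag*, *vihur*, *ohid*); -lem when the stem ends in a vowel (*meva*, *isu*, *subwo*).
Since the final sound of *vovivu* is /u/ (a vowel), it takes -lem, giving *vovivulem*.
Since the final sound of *jajer* is /r/ (a consonant), it takes -mi, giving *jajermi*.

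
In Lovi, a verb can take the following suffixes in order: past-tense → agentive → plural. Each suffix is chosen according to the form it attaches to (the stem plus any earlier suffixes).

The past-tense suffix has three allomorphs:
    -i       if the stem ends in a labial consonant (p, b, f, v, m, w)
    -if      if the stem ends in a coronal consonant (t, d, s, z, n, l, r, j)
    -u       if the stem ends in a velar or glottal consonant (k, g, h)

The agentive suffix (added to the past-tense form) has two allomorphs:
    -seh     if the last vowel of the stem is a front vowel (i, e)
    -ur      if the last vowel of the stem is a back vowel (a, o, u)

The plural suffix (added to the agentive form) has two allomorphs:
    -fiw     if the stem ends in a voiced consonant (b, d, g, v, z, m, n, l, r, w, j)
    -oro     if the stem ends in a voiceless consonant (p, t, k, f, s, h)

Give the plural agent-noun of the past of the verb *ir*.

The final consonant of *ir* is /r/, which is coronal, so the past-tense suffix is -if, giving *irif*.
Since the last vowel of the past-tense form *irif* is /i/ (a front vowel), it takes -seh, giving *irifseh*.
The agentive form *irifseh* — final consonant /h/ (voiceless) → -oro → *irifsehoro*.

irifsehoro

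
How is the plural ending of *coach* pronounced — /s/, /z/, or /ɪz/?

/ɪz/

The stem *coach* ends in a sibilant (/s, z, ʃ, ʒ, tʃ, dʒ/).
The plural suffix surfaces as /ɪz/ after sibilants, /s/ after other voiceless consonants, and /z/ after other voiced sounds.
So the plural -s on *coach* is pronounced /ɪz/.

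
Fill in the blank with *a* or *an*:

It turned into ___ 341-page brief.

The indefinite article is chosen by the initial *sound* of the following word, not its spelling.
The number *341* is spoken "three hundred …", beginning with /θriː/ — a consonant sound.
So the article is *a*: It turned into a 341-page brief.

a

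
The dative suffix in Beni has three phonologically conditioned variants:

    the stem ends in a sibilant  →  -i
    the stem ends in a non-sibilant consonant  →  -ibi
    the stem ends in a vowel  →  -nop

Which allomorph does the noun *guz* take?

*guz*: final sound = /z/, a sibilant → -i.

-i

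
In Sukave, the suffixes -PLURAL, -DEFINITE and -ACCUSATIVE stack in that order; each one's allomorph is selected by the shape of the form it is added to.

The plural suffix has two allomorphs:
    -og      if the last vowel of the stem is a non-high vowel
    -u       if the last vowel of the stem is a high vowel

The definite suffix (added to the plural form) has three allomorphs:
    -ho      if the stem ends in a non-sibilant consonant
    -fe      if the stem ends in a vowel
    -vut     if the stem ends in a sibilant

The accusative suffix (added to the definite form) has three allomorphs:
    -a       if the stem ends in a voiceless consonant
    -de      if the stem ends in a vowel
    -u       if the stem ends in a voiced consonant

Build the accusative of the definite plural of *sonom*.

sonomoghode

*sonom*: last vowel = /o/, a non-high vowel → -og → *sonomog*.
The final sound of the plural form *sonomog* is /g/, which is a non-sibilant consonant, so the definite suffix is -ho, giving *sonomogho*.
The definite form *sonomogho* — final sound /o/ (a vowel) → -de → *sonomoghode*.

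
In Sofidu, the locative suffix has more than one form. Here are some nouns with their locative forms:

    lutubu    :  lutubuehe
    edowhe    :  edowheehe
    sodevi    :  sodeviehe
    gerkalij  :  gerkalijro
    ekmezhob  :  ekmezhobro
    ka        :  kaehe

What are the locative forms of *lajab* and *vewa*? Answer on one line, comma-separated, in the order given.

lajabro, vewaehe

The suffix is conditioned by the final sound: -ro when the stem ends in a consonant (*gerkalij*, *ekmezhob*); -ehe when the stem ends in a vowel (*lutubu*, *edowhe*, *sodevi*, *ka*).
The final sound of *lajab* is /b/, which is a consonant, so the suffix is -ro, giving *lajabro*.
*vewa* — final sound /a/ (a vowel) → -ehe → *vewaehe*.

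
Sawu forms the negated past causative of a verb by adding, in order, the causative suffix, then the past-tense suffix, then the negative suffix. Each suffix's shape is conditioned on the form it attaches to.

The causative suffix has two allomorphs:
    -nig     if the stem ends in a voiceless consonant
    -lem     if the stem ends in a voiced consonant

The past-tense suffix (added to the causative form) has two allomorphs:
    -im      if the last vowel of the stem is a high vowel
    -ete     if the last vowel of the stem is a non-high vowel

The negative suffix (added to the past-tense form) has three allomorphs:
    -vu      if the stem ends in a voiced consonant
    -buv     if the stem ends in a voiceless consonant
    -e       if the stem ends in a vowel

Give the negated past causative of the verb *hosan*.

*hosan*: final consonant = /n/, voiced → -lem → *hosanlem*.
Since the last vowel of the causative form *hosanlem* is /e/ (a non-high vowel), it takes -ete, giving *hosanlemete*.
The past-tense form *hosanlemete*: final sound = /e/, a vowel → -e → *hosanlemetee*.

hosanlemetee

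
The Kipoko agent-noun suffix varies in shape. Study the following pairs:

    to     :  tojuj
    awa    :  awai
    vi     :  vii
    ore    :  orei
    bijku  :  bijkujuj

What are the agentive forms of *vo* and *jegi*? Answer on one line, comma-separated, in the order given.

The suffix is conditioned by the last vowel: -juj when the last vowel of the stem is a rounded vowel (*to*, *bijku*); -i when the last vowel of the stem is an unrounded vowel (*awa*, *vi*, *ore*).
Since the last vowel of *vo* is /o/ (a rounded vowel), it takes -juj, giving *vojuj*.
Since the last vowel of *jegi* is /i/ (an unrounded vowel), it takes -i, giving *jegii*.

vojuj, jegii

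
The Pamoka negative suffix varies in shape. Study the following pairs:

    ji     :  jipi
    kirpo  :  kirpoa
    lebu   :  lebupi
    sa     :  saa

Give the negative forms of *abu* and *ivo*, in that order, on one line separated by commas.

The alternation tracks the last vowel of the stem — -pi when the last vowel of the stem is a high vowel (*ji*, *lebu*); -a when the last vowel of the stem is a non-high vowel (*kirpo*, *sa*).
Since the last vowel of *abu* is /u/ (a high vowel), it takes -pi, giving *abupi*.
*ivo*: last vowel = /o/, a non-high vowel → -a → *ivoa*.

abupi, ivoa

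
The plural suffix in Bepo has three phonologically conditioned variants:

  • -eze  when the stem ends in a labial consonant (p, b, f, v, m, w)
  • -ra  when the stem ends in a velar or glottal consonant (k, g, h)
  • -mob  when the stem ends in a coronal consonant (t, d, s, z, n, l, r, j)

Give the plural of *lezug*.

*lezug* — final consonant /g/ (velar/glottal) → -ra → *lezugra*.

lezugra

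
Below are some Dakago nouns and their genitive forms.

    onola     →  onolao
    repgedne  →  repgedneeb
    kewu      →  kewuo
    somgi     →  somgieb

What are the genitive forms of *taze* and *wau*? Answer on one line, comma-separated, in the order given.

tazeeb, wauo

The suffix is conditioned by the last vowel: -eb when the last vowel of the stem is a front vowel (*repgedne*, *somgi*); -o when the last vowel of the stem is a back vowel (*onola*, *kewu*).
The last vowel of *taze* is /e/, which is a front vowel, so the suffix is -eb, giving *tazeeb*.
The last vowel of *wau* is /u/, which is a back vowel, so the suffix is -o, giving *wauo*.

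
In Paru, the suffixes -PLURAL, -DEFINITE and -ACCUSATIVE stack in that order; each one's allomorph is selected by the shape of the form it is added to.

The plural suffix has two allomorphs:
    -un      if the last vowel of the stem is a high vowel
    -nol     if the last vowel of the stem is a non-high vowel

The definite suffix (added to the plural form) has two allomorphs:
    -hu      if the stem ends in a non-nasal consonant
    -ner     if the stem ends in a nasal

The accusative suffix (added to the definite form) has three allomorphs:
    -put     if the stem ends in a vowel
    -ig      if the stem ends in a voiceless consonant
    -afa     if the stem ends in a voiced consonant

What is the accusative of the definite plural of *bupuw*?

Since the last vowel of *bupuw* is /u/ (a high vowel), it takes -un, giving *bupuwun*.
The plural form *bupuwun*: final consonant = /n/, a nasal → -ner → *bupuwunner*.
The definite form *bupuwunner* — final sound /r/ (a voiced consonant) → -afa → *bupuwunnerafa*.

bupuwunnerafa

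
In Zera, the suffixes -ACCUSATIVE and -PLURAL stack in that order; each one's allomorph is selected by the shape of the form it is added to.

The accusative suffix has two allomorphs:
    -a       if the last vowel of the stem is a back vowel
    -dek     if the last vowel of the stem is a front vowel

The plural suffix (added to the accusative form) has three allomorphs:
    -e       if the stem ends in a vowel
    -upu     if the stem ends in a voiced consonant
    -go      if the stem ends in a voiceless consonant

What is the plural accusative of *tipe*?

tipedekgo

The last vowel of *tipe* is /e/, which is a front vowel, so the accusative suffix is -dek, giving *tipedek*.
The accusative form *tipedek* — final sound /k/ (a voiceless consonant) → -go → *tipedekgo*.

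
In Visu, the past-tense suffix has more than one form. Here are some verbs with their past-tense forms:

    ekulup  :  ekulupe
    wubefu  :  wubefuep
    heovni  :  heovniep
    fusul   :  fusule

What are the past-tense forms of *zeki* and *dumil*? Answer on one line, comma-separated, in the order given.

The suffix is conditioned by the final sound: -e when the stem ends in a consonant (*ekulup*, *fusul*); -ep when the stem ends in a vowel (*wubefu*, *heovni*).
*zeki* — final sound /i/ (a vowel) → -ep → *zekiep*.
*dumil* — final sound /l/ (a consonant) → -e → *dumile*.

zekiep, dumile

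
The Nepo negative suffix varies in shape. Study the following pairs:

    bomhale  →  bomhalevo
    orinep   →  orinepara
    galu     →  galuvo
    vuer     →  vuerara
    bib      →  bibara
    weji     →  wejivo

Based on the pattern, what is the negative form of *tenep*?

Looking at the final sound of each stem: -ara when the stem ends in a consonant (*orinep*, *vuer*, *bib*); -vo when the stem ends in a vowel (*bomhale*, *galu*, *weji*).
*tenep* — final sound /p/ (a consonant) → -ara → *tenepara*.

tenepara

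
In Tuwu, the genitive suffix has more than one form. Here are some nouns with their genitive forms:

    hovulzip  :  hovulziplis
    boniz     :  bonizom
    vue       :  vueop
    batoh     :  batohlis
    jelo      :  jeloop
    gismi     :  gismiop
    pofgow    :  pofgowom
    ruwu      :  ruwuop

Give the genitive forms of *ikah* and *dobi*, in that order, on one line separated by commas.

Looking at the final sound of each stem: -lis when the stem ends in a voiceless consonant (*hovulzip*, *batoh*); -om when the stem ends in a voiced consonant (*boniz*, *pofgow*); -op when the stem ends in a vowel (*vue*, *jelo*, *gismi*, *ruwu*).
*ikah* — final sound /h/ (a voiceless consonant) → -lis → *ikahlis*.
Since the final sound of *dobi* is /i/ (a vowel), it takes -op, giving *dobiop*.

ikahlis, dobiop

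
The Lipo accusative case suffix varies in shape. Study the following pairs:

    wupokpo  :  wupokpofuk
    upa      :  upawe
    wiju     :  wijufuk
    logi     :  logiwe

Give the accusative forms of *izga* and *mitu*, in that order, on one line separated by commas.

izgawe, mitufuk

The pattern is rounding harmony: -fuk when the last vowel of the stem is a rounded vowel (*wupokpo*, *wiju*); -we when the last vowel of the stem is an unrounded vowel (*upa*, *logi*).
The last vowel of *izga* is /a/, which is an unrounded vowel, so the suffix is -we, giving *izgawe*.
Since the last vowel of *mitu* is /u/ (a rounded vowel), it takes -fuk, giving *mitufuk*.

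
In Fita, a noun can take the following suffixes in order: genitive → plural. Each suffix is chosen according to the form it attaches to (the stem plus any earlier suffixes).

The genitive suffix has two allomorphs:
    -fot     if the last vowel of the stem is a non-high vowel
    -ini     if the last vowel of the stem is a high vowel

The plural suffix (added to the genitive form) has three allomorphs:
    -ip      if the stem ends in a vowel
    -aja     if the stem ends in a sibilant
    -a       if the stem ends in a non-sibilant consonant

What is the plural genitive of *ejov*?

*ejov* — last vowel /o/ (a non-high vowel) → -fot → *ejovfot*.
The genitive form *ejovfot* — final sound /t/ (a non-sibilant consonant) → -a → *ejovfota*.

ejovfota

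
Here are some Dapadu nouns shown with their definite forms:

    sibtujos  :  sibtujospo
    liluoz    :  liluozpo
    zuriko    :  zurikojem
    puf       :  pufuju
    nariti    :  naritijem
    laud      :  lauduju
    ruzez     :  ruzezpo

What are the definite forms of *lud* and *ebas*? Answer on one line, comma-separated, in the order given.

luduju, ebaspo

The suffix is conditioned by the final sound: -po when the stem ends in a sibilant (*sibtujos*, *liluoz*, *ruzez*); -uju when the stem ends in a non-sibilant consonant (*puf*, *laud*); -jem when the stem ends in a vowel (*zuriko*, *nariti*).
*lud* — final sound /d/ (a non-sibilant consonant) → -uju → *luduju*.
*ebas*: final sound = /s/, a sibilant → -po → *ebaspo*.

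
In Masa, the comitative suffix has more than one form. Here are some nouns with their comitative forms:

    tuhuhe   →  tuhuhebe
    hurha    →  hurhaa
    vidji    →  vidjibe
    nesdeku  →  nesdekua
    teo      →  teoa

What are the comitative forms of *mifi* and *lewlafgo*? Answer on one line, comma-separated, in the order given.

Looking at the last vowel of each stem: -be when the last vowel of the stem is a front vowel (*tuhuhe*, *vidji*); -a when the last vowel of the stem is a back vowel (*hurha*, *nesdeku*, *teo*).
*mifi*: last vowel = /i/, a front vowel → -be → *mifibe*.
Since the last vowel of *lewlafgo* is /o/ (a back vowel), it takes -a, giving *lewlafgoa*.

mifibe, lewlafgoa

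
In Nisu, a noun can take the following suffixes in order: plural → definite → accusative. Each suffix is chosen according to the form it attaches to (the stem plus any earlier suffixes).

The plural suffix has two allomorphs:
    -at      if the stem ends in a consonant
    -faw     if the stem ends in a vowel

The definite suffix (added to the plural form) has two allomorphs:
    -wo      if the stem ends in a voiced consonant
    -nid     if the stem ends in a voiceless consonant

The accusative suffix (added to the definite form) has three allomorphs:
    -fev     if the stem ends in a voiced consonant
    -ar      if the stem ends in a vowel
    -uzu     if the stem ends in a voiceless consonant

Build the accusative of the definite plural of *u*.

ufawwoar

Since the final sound of *u* is /u/ (a vowel), it takes -faw, giving *ufaw*.
The plural form *ufaw* — final consonant /w/ (voiced) → -wo → *ufawwo*.
The final sound of the definite form *ufawwo* is /o/, which is a vowel, so the accusative suffix is -ar, giving *ufawwoar*.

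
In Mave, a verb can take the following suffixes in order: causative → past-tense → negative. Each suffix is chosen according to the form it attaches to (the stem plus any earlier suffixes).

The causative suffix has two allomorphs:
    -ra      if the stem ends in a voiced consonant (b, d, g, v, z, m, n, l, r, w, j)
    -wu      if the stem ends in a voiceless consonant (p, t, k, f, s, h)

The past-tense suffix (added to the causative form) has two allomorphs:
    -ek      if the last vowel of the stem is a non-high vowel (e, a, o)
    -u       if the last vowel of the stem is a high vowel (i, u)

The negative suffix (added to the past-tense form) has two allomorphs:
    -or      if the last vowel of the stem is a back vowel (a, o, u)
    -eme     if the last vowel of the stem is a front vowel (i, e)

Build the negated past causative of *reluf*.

*reluf*: final consonant = /f/, voiceless → -wu → *relufwu*.
The last vowel of the causative form *relufwu* is /u/, which is a high vowel, so the past-tense suffix is -u, giving *relufwuu*.
The past-tense form *relufwuu*: last vowel = /u/, a back vowel → -or → *relufwuuor*.

relufwuuor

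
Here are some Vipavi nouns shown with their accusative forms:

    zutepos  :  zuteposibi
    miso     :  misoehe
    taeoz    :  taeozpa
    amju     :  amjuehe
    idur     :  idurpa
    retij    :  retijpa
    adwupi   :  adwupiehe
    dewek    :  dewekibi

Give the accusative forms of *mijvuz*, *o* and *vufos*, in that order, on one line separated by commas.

mijvuzpa, oehe, vufosibi

Looking at the final sound of each stem: -ibi when the stem ends in a voiceless consonant (*zutepos*, *dewek*); -pa when the stem ends in a voiced consonant (*taeoz*, *idur*, *retij*); -ehe when the stem ends in a vowel (*miso*, *amju*, *adwupi*).
Since the final sound of *mijvuz* is /z/ (a voiced consonant), it takes -pa, giving *mijvuzpa*.
Since the final sound of *o* is /o/ (a vowel), it takes -ehe, giving *oehe*.
*vufos*: final sound = /s/, a voiceless consonant → -ibi → *vufosibi*.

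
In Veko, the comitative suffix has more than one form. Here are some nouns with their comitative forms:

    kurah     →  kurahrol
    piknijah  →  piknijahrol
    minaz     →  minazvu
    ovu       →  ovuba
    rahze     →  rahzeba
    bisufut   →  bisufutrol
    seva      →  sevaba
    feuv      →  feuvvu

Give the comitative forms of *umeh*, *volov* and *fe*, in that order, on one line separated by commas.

The pattern is voicing of the final sound: -rol when the stem ends in a voiceless consonant (*kurah*, *piknijah*, *bisufut*); -vu when the stem ends in a voiced consonant (*minaz*, *feuv*); -ba when the stem ends in a vowel (*ovu*, *rahze*, *seva*).
The final sound of *umeh* is /h/, which is a voiceless consonant, so the suffix is -rol, giving *umehrol*.
Since the final sound of *volov* is /v/ (a voiced consonant), it takes -vu, giving *volovvu*.
The final sound of *fe* is /e/, which is a vowel, so the suffix is -ba, giving *feba*.

umehrol, volovvu, feba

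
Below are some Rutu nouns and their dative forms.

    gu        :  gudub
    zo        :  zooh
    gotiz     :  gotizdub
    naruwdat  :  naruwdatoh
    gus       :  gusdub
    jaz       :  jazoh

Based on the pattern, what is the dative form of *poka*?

pokaoh

Looking at the last vowel of each stem: -dub when the last vowel of the stem is a high vowel (*gu*, *gotiz*, *gus*); -oh when the last vowel of the stem is a non-high vowel (*zo*, *naruwdat*, *jaz*).
Since the last vowel of *poka* is /a/ (a non-high vowel), it takes -oh, giving *pokaoh*.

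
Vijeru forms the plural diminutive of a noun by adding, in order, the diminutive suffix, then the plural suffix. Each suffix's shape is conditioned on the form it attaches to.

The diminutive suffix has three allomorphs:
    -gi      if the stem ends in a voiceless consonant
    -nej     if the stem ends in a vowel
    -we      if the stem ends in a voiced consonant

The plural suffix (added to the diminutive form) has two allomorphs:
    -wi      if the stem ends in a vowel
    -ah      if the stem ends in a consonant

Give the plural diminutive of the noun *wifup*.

wifupgiwi

*wifup*: final sound = /p/, a voiceless consonant → -gi → *wifupgi*.
The diminutive form *wifupgi* — final sound /i/ (a vowel) → -wi → *wifupgiwi*.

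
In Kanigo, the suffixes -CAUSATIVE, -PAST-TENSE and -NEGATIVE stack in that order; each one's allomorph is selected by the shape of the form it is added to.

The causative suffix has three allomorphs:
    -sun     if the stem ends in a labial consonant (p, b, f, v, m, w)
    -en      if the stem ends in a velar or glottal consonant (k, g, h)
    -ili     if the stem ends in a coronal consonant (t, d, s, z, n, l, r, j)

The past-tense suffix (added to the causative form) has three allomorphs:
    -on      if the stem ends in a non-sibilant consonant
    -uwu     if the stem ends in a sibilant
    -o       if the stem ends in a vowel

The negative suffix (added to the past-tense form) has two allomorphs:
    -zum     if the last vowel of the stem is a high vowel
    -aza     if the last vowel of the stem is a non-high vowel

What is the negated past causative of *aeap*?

Since the final consonant of *aeap* is /p/ (labial), it takes -sun, giving *aeapsun*.
The causative form *aeapsun* — final sound /n/ (a non-sibilant consonant) → -on → *aeapsunon*.
The past-tense form *aeapsunon*: last vowel = /o/, a non-high vowel → -aza → *aeapsunonaza*.

aeapsunonaza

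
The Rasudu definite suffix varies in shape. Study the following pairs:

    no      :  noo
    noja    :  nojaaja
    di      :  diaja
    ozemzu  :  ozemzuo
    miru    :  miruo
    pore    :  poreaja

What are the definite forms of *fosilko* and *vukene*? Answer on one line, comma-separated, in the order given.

fosilkoo, vukeneaja

The suffix is conditioned by the last vowel: -o when the last vowel of the stem is a rounded vowel (*no*, *ozemzu*, *miru*); -aja when the last vowel of the stem is an unrounded vowel (*noja*, *di*, *pore*).
The last vowel of *fosilko* is /o/, which is a rounded vowel, so the suffix is -o, giving *fosilkoo*.
The last vowel of *vukene* is /e/, which is an unrounded vowel, so the suffix is -aja, giving *vukeneaja*.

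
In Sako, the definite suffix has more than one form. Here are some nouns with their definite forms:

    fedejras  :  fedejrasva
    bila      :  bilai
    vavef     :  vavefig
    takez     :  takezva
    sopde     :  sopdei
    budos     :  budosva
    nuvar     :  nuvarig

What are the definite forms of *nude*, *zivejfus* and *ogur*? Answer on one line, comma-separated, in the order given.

The alternation tracks the final sound of the stem — -va when the stem ends in a sibilant (*fedejras*, *takez*, *budos*); -ig when the stem ends in a non-sibilant consonant (*vavef*, *nuvar*); -i when the stem ends in a vowel (*bila*, *sopde*).
*nude*: final sound = /e/, a vowel → -i → *nudei*.
Since the final sound of *zivejfus* is /s/ (a sibilant), it takes -va, giving *zivejfusva*.
Since the final sound of *ogur* is /r/ (a non-sibilant consonant), it takes -ig, giving *ogurig*.

nudei, zivejfusva, ogurig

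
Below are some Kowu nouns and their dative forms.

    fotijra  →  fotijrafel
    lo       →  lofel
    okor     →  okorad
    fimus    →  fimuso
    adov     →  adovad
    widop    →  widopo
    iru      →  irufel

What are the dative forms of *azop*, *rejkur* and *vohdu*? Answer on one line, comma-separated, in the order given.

azopo, rejkurad, vohdufel

The alternation tracks the final sound of the stem — -o when the stem ends in a voiceless consonant (*fimus*, *widop*); -ad when the stem ends in a voiced consonant (*okor*, *adov*); -fel when the stem ends in a vowel (*fotijra*, *lo*, *iru*).
The final sound of *azop* is /p/, which is a voiceless consonant, so the suffix is -o, giving *azopo*.
*rejkur*: final sound = /r/, a voiced consonant → -ad → *rejkurad*.
*vohdu*: final sound = /u/, a vowel → -fel → *vohdufel*.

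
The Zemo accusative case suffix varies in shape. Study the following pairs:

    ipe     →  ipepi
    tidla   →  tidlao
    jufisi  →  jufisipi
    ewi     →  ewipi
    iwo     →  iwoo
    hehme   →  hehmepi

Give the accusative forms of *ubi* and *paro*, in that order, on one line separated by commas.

ubipi, paroo

The pattern is front/back vowel harmony: -pi when the last vowel of the stem is a front vowel (*ipe*, *jufisi*, *ewi*, *hehme*); -o when the last vowel of the stem is a back vowel (*tidla*, *iwo*).
Since the last vowel of *ubi* is /i/ (a front vowel), it takes -pi, giving *ubipi*.
The last vowel of *paro* is /o/, which is a back vowel, so the suffix is -o, giving *paroo*.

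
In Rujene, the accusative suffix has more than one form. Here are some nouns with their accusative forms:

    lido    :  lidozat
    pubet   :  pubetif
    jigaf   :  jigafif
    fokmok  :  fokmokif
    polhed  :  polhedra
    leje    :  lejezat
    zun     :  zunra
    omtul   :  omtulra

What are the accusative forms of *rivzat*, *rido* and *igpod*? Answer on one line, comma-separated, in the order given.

The pattern is voicing of the final sound: -if when the stem ends in a voiceless consonant (*pubet*, *jigaf*, *fokmok*); -ra when the stem ends in a voiced consonant (*polhed*, *zun*, *omtul*); -zat when the stem ends in a vowel (*lido*, *leje*).
*rivzat*: final sound = /t/, a voiceless consonant → -if → *rivzatif*.
Since the final sound of *rido* is /o/ (a vowel), it takes -zat, giving *ridozat*.
The final sound of *igpod* is /d/, which is a voiced consonant, so the suffix is -ra, giving *igpodra*.

rivzatif, ridozat, igpodra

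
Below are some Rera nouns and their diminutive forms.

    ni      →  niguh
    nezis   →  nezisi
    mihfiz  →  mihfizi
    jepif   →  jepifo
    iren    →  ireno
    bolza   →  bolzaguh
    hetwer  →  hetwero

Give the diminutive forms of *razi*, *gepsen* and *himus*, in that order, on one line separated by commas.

raziguh, gepseno, himusi

The alternation tracks the final sound of the stem — -i when the stem ends in a sibilant (*nezis*, *mihfiz*); -o when the stem ends in a non-sibilant consonant (*jepif*, *iren*, *hetwer*); -guh when the stem ends in a vowel (*ni*, *bolza*).
*razi* — final sound /i/ (a vowel) → -guh → *raziguh*.
The final sound of *gepsen* is /n/, which is a non-sibilant consonant, so the suffix is -o, giving *gepseno*.
Since the final sound of *himus* is /s/ (a sibilant), it takes -i, giving *himusi*.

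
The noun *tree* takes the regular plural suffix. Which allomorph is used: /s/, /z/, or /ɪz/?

/z/

The stem *tree* ends in a voiced non-sibilant sound.
The plural suffix surfaces as /ɪz/ after sibilants, /s/ after other voiceless consonants, and /z/ after other voiced sounds.
So the plural -s on *tree* is pronounced /z/.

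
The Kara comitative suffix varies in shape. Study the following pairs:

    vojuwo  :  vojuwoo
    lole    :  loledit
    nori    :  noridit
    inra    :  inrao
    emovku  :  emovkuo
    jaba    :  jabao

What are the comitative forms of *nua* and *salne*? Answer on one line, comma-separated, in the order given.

nuao, salnedit

Looking at the last vowel of each stem: -dit when the last vowel of the stem is a front vowel (*lole*, *nori*); -o when the last vowel of the stem is a back vowel (*vojuwo*, *inra*, *emovku*, *jaba*).
Since the last vowel of *nua* is /a/ (a back vowel), it takes -o, giving *nuao*.
The last vowel of *salne* is /e/, which is a front vowel, so the suffix is -dit, giving *salnedit*.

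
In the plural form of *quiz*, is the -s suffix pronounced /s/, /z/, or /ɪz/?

/ɪz/

The stem *quiz* ends in a sibilant (/s, z, ʃ, ʒ, tʃ, dʒ/).
The plural suffix surfaces as /ɪz/ after sibilants, /s/ after other voiceless consonants, and /z/ after other voiced sounds.
So the plural -s on *quiz* is pronounced /ɪz/.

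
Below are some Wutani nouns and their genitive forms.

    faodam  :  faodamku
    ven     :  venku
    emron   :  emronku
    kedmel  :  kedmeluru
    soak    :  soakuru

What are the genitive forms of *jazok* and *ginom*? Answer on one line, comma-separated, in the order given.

jazokuru, ginomku

The suffix is conditioned by the final consonant: -ku when the stem ends in a nasal (*faodam*, *ven*, *emron*); -uru when the stem ends in a non-nasal consonant (*kedmel*, *soak*).
*jazok*: final consonant = /k/, non-nasal → -uru → *jazokuru*.
*ginom*: final consonant = /m/, a nasal → -ku → *ginomku*.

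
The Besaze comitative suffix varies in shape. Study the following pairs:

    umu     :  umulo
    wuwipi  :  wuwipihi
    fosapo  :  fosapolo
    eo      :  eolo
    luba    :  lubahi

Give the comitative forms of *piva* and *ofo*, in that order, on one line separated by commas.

pivahi, ofolo

The alternation tracks the last vowel of the stem — -lo when the last vowel of the stem is a rounded vowel (*umu*, *fosapo*, *eo*); -hi when the last vowel of the stem is an unrounded vowel (*wuwipi*, *luba*).
*piva* — last vowel /a/ (an unrounded vowel) → -hi → *pivahi*.
Since the last vowel of *ofo* is /o/ (a rounded vowel), it takes -lo, giving *ofolo*.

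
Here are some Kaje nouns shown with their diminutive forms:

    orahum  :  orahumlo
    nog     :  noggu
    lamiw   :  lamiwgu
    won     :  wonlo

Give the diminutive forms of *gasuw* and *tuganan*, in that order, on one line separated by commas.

gasuwgu, tugananlo

Looking at the final consonant of each stem: -lo when the stem ends in a nasal (*orahum*, *won*); -gu when the stem ends in a non-nasal consonant (*nog*, *lamiw*).
Since the final consonant of *gasuw* is /w/ (non-nasal), it takes -gu, giving *gasuwgu*.
*tuganan* — final consonant /n/ (a nasal) → -lo → *tugananlo*.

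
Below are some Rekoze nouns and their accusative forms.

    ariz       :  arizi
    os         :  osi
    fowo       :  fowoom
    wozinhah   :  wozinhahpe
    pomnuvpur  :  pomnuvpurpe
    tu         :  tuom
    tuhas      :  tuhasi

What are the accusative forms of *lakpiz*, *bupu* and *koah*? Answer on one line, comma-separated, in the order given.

lakpizi, bupuom, koahpe

The pattern is sibilance of the final sound: -i when the stem ends in a sibilant (*ariz*, *os*, *tuhas*); -pe when the stem ends in a non-sibilant consonant (*wozinhah*, *pomnuvpur*); -om when the stem ends in a vowel (*fowo*, *tu*).
*lakpiz*: final sound = /z/, a sibilant → -i → *lakpizi*.
*bupu*: final sound = /u/, a vowel → -om → *bupuom*.
*koah*: final sound = /h/, a non-sibilant consonant → -pe → *koahpe*.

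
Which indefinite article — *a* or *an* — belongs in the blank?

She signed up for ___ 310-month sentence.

a

The indefinite article is chosen by the initial *sound* of the following word, not its spelling.
The number *310* is spoken "three hundred …", beginning with /θriː/ — a consonant sound.
So the article is *a*: She signed up for a 310-month sentence.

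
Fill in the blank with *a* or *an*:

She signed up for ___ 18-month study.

The indefinite article is chosen by the initial *sound* of the following word, not its spelling.
The number *18* is spoken "eighteen", beginning with /ˌeɪˈtiːn/ — a vowel sound.
So the article is *an*: She signed up for an 18-month study.

an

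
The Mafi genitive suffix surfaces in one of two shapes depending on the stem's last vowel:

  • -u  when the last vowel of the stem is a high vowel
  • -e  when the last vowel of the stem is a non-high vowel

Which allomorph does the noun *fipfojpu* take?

*fipfojpu* — last vowel /u/ (a high vowel) → -u.

-u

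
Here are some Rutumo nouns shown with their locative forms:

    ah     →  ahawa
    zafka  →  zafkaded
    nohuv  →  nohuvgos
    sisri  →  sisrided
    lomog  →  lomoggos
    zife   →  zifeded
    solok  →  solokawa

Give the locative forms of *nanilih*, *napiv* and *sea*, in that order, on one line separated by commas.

The suffix is conditioned by the final sound: -awa when the stem ends in a voiceless consonant (*ah*, *solok*); -gos when the stem ends in a voiced consonant (*nohuv*, *lomog*); -ded when the stem ends in a vowel (*zafka*, *sisri*, *zife*).
*nanilih* — final sound /h/ (a voiceless consonant) → -awa → *nanilihawa*.
The final sound of *napiv* is /v/, which is a voiced consonant, so the suffix is -gos, giving *napivgos*.
The final sound of *sea* is /a/, which is a vowel, so the suffix is -ded, giving *seaded*.

nanilihawa, napivgos, seaded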